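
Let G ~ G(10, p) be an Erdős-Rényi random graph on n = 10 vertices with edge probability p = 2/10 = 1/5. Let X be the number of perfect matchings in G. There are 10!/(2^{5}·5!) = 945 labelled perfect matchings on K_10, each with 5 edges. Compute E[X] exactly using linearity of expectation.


K_10 has 10!/(2^{5}·5!) = 945 labelled perfect matchings.
For each such perfect matching H, let X_H = 1 if all 5 edges of H are present in G. Then P[X_H = 1] = p^{5} = (1/5)^{5} = 1/3125.
By linearity: E[X] = Σ_H E[X_H] = 945 · p^{5} = 945 · 1/3125 = 189/625.
Numerically: E[X] ≈ 0.3024.

E[X] = 945 · (1/5)^{5} = 189/625 ≈ 0.3024.


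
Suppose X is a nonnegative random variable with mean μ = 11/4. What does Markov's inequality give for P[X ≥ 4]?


μ = E[X] = 11/4, a = 4.
Markov: P[X ≥ 4] ≤ μ/a = (11/4)/4 = 11/16.
Numerically: ≈ 0.688.
(Since a = 4 > μ = 2.750, the bound 11/16 is < 1 and informative.)

P[X ≥ 4] ≤ 11/16 ≈ 0.688.


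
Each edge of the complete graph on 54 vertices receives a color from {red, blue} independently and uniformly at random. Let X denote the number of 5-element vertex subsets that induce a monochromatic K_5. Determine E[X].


Let X = Σ_S X_S over the C(54, 5) = 3162510 subsets S of size 5, where X_S = 1 if the K_5 on S is monochromatic.
For a fixed S, the K_5 on S has C(5, 2) = 10 edges. P[all 10 edges red] = (1/2)^10, and likewise for blue, so P[monochromatic] = 2·(1/2)^10 = 2^{1 − 10} = 1/512.
Summing: E[X] = C(54, 5) · 2^{1 − 10} = 3162510 · 1/512 = 1581255/256.
Numerically: E[X] ≈ 6176.777.

E[X] = C(54,5)·2^(1−C(5,2)) = 1581255/256 ≈ 6176.777.


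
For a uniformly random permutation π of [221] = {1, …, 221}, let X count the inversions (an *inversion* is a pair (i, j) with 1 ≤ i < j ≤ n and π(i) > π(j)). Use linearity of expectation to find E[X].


Write X = Σ X_I over the C(221, 2) = 24310 pairs i < j, with X_I the indicator of one inversion.
There are 24310 indicators.
For each fixed pair i < j, the values π(i) and π(j) are two distinct elements of {1, …, 221} in uniformly random order; by symmetry P[π(i) > π(j)] = 1/2.
By linearity: E[X] = 24310 · (1/2) = C(221, 2) · (1/2) = 24310/2 = 12155 ≈ 12155.00000.

E[X] = 12155 = 12155.00000.


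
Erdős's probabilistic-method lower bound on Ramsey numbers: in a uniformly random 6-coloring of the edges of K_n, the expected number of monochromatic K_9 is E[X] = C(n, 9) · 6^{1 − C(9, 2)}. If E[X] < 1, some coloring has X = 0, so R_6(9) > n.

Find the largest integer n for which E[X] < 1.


We need C(n, 9) · 6^{1 − 36} < 1, i.e. C(n, 9) < 6^{36 − 1} = 1719070799748422591028658176.
Check values of n near the boundary:
  n = 4403: C(4403, 9) = 1699894433046281918452233150; 1699894433046281918452233150 < 1719070799748422591028658176? YES
  n = 4404: C(4404, 9) = 1703375445537161676647015880; 1703375445537161676647015880 < 1719070799748422591028658176? YES
  n = 4405: C(4405, 9) = 1706862792900636302463627150; 1706862792900636302463627150 < 1719070799748422591028658176? YES
  n = 4406: C(4406, 9) = 1710356485221788389505285700; 1710356485221788389505285700 < 1719070799748422591028658176? YES
  n = 4407: C(4407, 9) = 1713856532599459170657070050; 1713856532599459170657070050 < 1719070799748422591028658176? YES
  n = 4408: C(4408, 9) = 1717362945146264156457459600; 1717362945146264156457459600 < 1719070799748422591028658176? YES
  n = 4409: C(4409, 9) = 1720875732988608787686577131; 1720875732988608787686577131 < 1719070799748422591028658176? NO
The largest n with C(n, 9) < 1719070799748422591028658176 is n = 4408 (where E[X] = 35778394690547169926197075/35813974994758803979763712 ≈ 0.9990). Hence R_6(9) > 4408, i.e. R_6(9) ≥ 4409.

Largest n = 4408; hence R_6(9) > 4408.


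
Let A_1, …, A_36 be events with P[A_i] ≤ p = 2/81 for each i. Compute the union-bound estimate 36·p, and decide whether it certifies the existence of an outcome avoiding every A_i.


Union bound: P[∪_{i=1}^{36} A_i] ≤ Σ_i P[A_i] ≤ 36·p = 36·(2/81) = 8/9.
Numerically: 8/9 ≈ 0.889.
Is 8/9 < 1? YES.
Since P[∪ A_i] ≤ 8/9 < 1, the complement has P[∩ A_i^c] ≥ 1 − 8/9 = 1/9 > 0, so some outcome avoids every A_i.

36·p = 8/9 ≈ 0.889; existence CERTIFIED by the union bound.


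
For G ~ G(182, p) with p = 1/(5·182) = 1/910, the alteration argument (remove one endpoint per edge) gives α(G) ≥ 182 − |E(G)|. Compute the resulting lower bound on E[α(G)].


E[|E(G)|] = C(182, 2)·p = 16471 · (1/910) = 181/10.
E[α(G)] ≥ n − E[|E(G)|] = 182 − 181/10 = 1639/10.
Numerically: ≈ 163.900.
(This is only a lower bound; the true E[α(G)] may be larger.)

E[α(G)] ≥ 1639/10 ≈ 163.900.


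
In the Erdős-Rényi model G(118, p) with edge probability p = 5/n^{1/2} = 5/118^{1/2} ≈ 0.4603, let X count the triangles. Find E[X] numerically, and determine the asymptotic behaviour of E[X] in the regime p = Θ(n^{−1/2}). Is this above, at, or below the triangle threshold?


Number of potential triangles: C(118, 3) = 266916.
Each occurs with probability p³ ≈ (0.4603)³ ≈ 9.751850e-02.
By linearity: E[X] = C(118, 3)·p³ ≈ 266916 · 9.751850e-02 ≈ 26029.2473.
Since α = 1/2 < 1, p = c/n^{1/2} ≫ 1/n is above the triangle threshold p ~ 1/n. Asymptotically E[X] ~ (c³/6)·n^{3(1−α)} = (5³/6)·n^{1.5} → ∞; triangles are abundant w.h.p.

E[X] ≈ 26029.2473; in regime p = Θ(1/n^{1/2}) E[X] diverges (above the triangle threshold p ~ 1/n).


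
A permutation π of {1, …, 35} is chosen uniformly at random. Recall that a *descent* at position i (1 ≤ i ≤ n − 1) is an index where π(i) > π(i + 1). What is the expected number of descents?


Write X = Σ X_I over i = 1, …, 34, with X_I the indicator of one descent.
There are 34 indicators.
For each fixed i, the pair (π(i), π(i+1)) is a uniformly random ordered pair of distinct values from {1, …, 35}; by symmetry P[π(i) > π(i+1)] = 1/2.
By linearity: E[X] = 34 · (1/2) = (35 − 1) · (1/2) = 17 ≈ 17.0000.

E[X] = 17 = 17.0000.


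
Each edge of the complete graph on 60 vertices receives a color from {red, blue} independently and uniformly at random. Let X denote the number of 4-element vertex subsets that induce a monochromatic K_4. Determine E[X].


Let X = Σ_S X_S over the C(60, 4) = 487635 subsets S of size 4, where X_S = 1 if the K_4 on S is monochromatic.
For a fixed S, the K_4 on S has C(4, 2) = 6 edges. P[all 6 edges red] = (1/2)^6, and likewise for blue, so P[monochromatic] = 2·(1/2)^6 = 2^{1 − 6} = 1/32.
By linearity of expectation: E[X] = C(60, 4) · 2^{1 − 6} = 487635 · 1/32 = 487635/32.
Numerically: E[X] ≈ 15238.594.

E[X] = C(60,4)·2^(1−C(4,2)) = 487635/32 ≈ 15238.594.


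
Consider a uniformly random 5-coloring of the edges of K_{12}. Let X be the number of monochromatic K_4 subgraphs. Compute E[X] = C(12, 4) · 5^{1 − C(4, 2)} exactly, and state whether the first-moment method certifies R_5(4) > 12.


E[X] = C(12, 4) · 5^{1 − 6} = 495 · 5^{−5} = 495/3125.
As a reduced fraction: E[X] = 99/625 ≈ 0.158400.
Is E[X] < 1? YES.
Since E[X] < 1, there exists a 5-coloring of K_{12} with no monochromatic K_4; hence R_5(4) > 12.

E[X] = 99/625 ≈ 0.158400; E[X] < 1, so R_5(4) > 12.


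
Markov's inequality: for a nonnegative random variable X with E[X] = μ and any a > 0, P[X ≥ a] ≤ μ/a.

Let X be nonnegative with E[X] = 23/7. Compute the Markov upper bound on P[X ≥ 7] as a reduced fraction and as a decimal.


μ = E[X] = 23/7, a = 7.
Markov: P[X ≥ 7] ≤ μ/a = (23/7)/7 = 23/49.
Numerically: ≈ 0.4694.
(Since a = 7 > μ = 3.2857, the bound 23/49 is < 1 and informative.)

P[X ≥ 7] ≤ 23/49 ≈ 0.4694.


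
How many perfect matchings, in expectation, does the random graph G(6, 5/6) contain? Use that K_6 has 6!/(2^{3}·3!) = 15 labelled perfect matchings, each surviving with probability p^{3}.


K_6 has 6!/(2^{3}·3!) = 15 labelled perfect matchings.
For each such perfect matching H, let X_H = 1 if all 3 edges of H are present in G. Then P[X_H = 1] = p^{3} = (5/6)^{3} = 125/216.
By linearity of expectation: E[X] = Σ_H E[X_H] = 15 · p^{3} = 15 · 125/216 = 625/72.
Numerically: E[X] ≈ 8.6806.

E[X] = 15 · (5/6)^{3} = 625/72 ≈ 8.6806.


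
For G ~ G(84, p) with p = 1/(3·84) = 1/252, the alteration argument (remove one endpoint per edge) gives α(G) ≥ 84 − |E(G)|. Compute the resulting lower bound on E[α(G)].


E[|E(G)|] = C(84, 2)·p = 3486 · (1/252) = 83/6.
E[α(G)] ≥ n − E[|E(G)|] = 84 − 83/6 = 421/6.
Numerically: ≈ 70.16667.
(This is only a lower bound; the true E[α(G)] may be larger.)

E[α(G)] ≥ 421/6 ≈ 70.16667.


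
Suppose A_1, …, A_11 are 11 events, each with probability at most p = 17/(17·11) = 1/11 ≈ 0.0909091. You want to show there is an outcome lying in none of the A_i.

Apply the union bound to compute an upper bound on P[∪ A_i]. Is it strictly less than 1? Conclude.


Union bound: P[∪_{i=1}^{11} A_i] ≤ Σ_i P[A_i] ≤ 11·p = 11·(1/11) = 1.
Numerically: 1 ≈ 1.0000000.
Is 1 < 1? NO.
Since the bound 1 is ≥ 1, the union bound is uninformative here; it does NOT by itself certify existence.

11·p = 1 ≈ 1.0000000; existence NOT certified by the union bound.


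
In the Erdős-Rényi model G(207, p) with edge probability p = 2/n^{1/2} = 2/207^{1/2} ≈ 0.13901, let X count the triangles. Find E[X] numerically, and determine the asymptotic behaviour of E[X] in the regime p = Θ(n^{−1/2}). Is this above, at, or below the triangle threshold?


Number of potential triangles: C(207, 3) = 1456935.
Each occurs with probability p³ ≈ (0.13901)³ ≈ 2.6861760e-03.
By linearity: E[X] = C(207, 3)·p³ ≈ 1456935 · 2.6861760e-03 ≈ 3913.58387.
Since α = 1/2 < 1, p = c/n^{1/2} ≫ 1/n is above the triangle threshold p ~ 1/n. Asymptotically E[X] ~ (c³/6)·n^{3(1−α)} = (2³/6)·n^{1.5} → ∞; triangles are abundant w.h.p.

E[X] ≈ 3913.58387; in regime p = Θ(1/n^{1/2}) E[X] diverges (above the triangle threshold p ~ 1/n).


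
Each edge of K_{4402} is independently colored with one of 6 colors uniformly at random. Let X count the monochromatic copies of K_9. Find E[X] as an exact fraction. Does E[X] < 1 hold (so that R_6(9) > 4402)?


E[X] = C(4402, 9) · 6^{1 − 36} = 1696419745356657449393393700 · 6^{−35} = 1696419745356657449393393700/1719070799748422591028658176.
As a reduced fraction: E[X] = 141368312113054787449449475/143255899979035215919054848 ≈ 0.987.
Is E[X] < 1? YES.
Since E[X] < 1, there exists a 6-coloring of K_{4402} with no monochromatic K_9; hence R_6(9) > 4402.

E[X] = 141368312113054787449449475/143255899979035215919054848 ≈ 0.987; E[X] < 1, so R_6(9) > 4402.


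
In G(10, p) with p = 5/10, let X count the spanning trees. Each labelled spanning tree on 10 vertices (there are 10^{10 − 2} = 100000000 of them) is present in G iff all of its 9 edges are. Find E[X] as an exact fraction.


K_10 has 10^{10 − 2} = 100000000 labelled spanning trees.
For each such spanning tree H, let X_H = 1 if all 9 edges of H are present in G. Then P[X_H = 1] = p^{9} = (1/2)^{9} = 1/512.
Summing the indicators: E[X] = Σ_H E[X_H] = 100000000 · p^{9} = 100000000 · 1/512 = 390625/2.
Numerically: E[X] ≈ 1.95e+05.

E[X] = 100000000 · (1/2)^{9} = 390625/2 ≈ 1.95e+05.


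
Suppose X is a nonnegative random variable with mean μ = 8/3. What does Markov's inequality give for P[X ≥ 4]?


μ = E[X] = 8/3, a = 4.
Markov: P[X ≥ 4] ≤ μ/a = (8/3)/4 = 2/3.
Numerically: ≈ 0.66667.
(Since a = 4 > μ = 2.66667, the bound 2/3 is < 1 and informative.)

P[X ≥ 4] ≤ 2/3 ≈ 0.66667.


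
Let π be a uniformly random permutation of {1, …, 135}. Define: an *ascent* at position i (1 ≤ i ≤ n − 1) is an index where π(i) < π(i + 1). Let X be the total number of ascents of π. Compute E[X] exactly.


Write X = Σ X_I over i = 1, …, 134, with X_I the indicator of one ascent.
There are 134 indicators.
For each fixed i, the pair (π(i), π(i+1)) is a uniformly random ordered pair of distinct values from {1, …, 135}; by symmetry P[π(i) < π(i+1)] = 1/2.
By linearity: E[X] = 134 · (1/2) = (135 − 1) · (1/2) = 67 ≈ 67.000.

E[X] = 67 = 67.000.


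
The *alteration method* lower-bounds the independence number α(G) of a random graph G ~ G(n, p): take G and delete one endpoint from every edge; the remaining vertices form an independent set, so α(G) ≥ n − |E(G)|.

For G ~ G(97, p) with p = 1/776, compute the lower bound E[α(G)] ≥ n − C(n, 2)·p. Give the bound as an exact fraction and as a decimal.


E[|E(G)|] = C(97, 2)·p = 4656 · (1/776) = 6.
E[α(G)] ≥ n − E[|E(G)|] = 97 − 6 = 91.
Numerically: ≈ 91.000.
(This is only a lower bound; the true E[α(G)] may be larger.)

E[α(G)] ≥ 91 ≈ 91.000.


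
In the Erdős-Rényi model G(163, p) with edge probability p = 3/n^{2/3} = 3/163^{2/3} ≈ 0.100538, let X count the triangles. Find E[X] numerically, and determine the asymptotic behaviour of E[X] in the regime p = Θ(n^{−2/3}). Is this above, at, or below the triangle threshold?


Number of potential triangles: C(163, 3) = 708561.
Each occurs with probability p³ ≈ (0.100538)³ ≈ 1.01622191e-03.
By linearity: E[X] = C(163, 3)·p³ ≈ 708561 · 1.01622191e-03 ≈ 720.055215.
Since α = 2/3 < 1, p = c/n^{2/3} ≫ 1/n is above the triangle threshold p ~ 1/n. Asymptotically E[X] ~ (c³/6)·n^{3(1−α)} = (3³/6)·n^{1} → ∞; triangles are abundant w.h.p.

E[X] ≈ 720.055215; in regime p = Θ(1/n^{2/3}) E[X] diverges (above the triangle threshold p ~ 1/n).


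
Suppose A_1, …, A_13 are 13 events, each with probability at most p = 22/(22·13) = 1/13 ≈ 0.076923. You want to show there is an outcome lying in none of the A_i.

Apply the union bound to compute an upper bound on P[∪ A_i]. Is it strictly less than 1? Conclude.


Union bound: P[∪_{i=1}^{13} A_i] ≤ Σ_i P[A_i] ≤ 13·p = 13·(1/13) = 1.
Numerically: 1 ≈ 1.000000.
Is 1 < 1? NO.
Since the bound 1 is ≥ 1, the union bound is uninformative here; it does NOT by itself certify existence.

13·p = 1 ≈ 1.000000; existence NOT certified by the union bound.


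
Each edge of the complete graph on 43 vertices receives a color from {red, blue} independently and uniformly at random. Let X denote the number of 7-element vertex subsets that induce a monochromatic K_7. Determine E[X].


Let X = Σ_S X_S over the C(43, 7) = 32224114 subsets S of size 7, where X_S = 1 if the K_7 on S is monochromatic.
For a fixed S, the K_7 on S has C(7, 2) = 21 edges. P[all 21 edges red] = (1/2)^21, and likewise for blue, so P[monochromatic] = 2·(1/2)^21 = 2^{1 − 21} = 1/1048576.
By linearity of expectation: E[X] = C(43, 7) · 2^{1 − 21} = 32224114 · 1/1048576 = 16112057/524288.
Numerically: E[X] ≈ 30.73131.

E[X] = C(43,7)·2^(1−C(7,2)) = 16112057/524288 ≈ 30.73131.


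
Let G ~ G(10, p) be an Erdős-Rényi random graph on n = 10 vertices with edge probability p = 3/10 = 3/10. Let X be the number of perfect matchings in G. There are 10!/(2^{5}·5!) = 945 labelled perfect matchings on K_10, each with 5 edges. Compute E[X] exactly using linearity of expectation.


K_10 has 10!/(2^{5}·5!) = 945 labelled perfect matchings.
For each such perfect matching H, let X_H = 1 if all 5 edges of H are present in G. Then P[X_H = 1] = p^{5} = (3/10)^{5} = 243/100000.
By linearity of expectation: E[X] = Σ_H E[X_H] = 945 · p^{5} = 945 · 243/100000 = 45927/20000.
Numerically: E[X] ≈ 2.2963.

E[X] = 945 · (3/10)^{5} = 45927/20000 ≈ 2.2963.


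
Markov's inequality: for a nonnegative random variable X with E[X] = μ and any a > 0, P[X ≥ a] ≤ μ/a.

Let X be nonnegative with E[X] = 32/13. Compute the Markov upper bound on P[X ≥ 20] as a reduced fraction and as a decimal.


μ = E[X] = 32/13, a = 20.
Markov: P[X ≥ 20] ≤ μ/a = (32/13)/20 = 8/65.
Numerically: ≈ 0.123077.
(Since a = 20 > μ = 2.461538, the bound 8/65 is < 1 and informative.)

P[X ≥ 20] ≤ 8/65 ≈ 0.123077.


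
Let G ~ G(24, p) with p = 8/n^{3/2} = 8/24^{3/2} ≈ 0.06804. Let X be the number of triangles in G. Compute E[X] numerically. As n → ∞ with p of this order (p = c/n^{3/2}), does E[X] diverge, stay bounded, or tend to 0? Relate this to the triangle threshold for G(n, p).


Number of potential triangles: C(24, 3) = 2024.
Each occurs with probability p³ ≈ (0.06804)³ ≈ 3.150064e-04.
By linearity: E[X] = C(24, 3)·p³ ≈ 2024 · 3.150064e-04 ≈ 0.6376.
Since α = 3/2 > 1, p = c/n^{3/2} = o(1/n) is below the triangle threshold p ~ 1/n. Asymptotically E[X] ~ (c³/6)·n^{3(1−α)} = (8³/6)·n^{-1.5} → 0, so by Markov's inequality G has no triangles w.h.p.

E[X] ≈ 0.6376; in regime p = Θ(1/n^{3/2}) E[X] tends to 0 (below the triangle threshold p ~ 1/n).


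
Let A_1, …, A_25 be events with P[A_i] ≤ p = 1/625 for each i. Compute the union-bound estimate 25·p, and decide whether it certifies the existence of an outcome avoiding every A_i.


Union bound: P[∪_{i=1}^{25} A_i] ≤ Σ_i P[A_i] ≤ 25·p = 25·(1/625) = 1/25.
Numerically: 1/25 ≈ 0.0400.
Is 1/25 < 1? YES.
Since P[∪ A_i] ≤ 1/25 < 1, the complement has P[∩ A_i^c] ≥ 1 − 1/25 = 24/25 > 0, so some outcome avoids every A_i.

25·p = 1/25 ≈ 0.0400; existence CERTIFIED by the union bound.


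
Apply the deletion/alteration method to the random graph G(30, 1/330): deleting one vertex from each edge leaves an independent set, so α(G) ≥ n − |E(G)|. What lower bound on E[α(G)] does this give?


E[|E(G)|] = C(30, 2)·p = 435 · (1/330) = 29/22.
E[α(G)] ≥ n − E[|E(G)|] = 30 − 29/22 = 631/22.
Numerically: ≈ 28.68182.
(This is only a lower bound; the true E[α(G)] may be larger.)

E[α(G)] ≥ 631/22 ≈ 28.68182.


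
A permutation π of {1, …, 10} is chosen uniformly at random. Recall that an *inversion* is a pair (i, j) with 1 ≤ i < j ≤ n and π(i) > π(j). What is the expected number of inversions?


Write X = Σ X_I over the C(10, 2) = 45 pairs i < j, with X_I the indicator of one inversion.
There are 45 indicators.
For each fixed pair i < j, the values π(i) and π(j) are two distinct elements of {1, …, 10} in uniformly random order; by symmetry P[π(i) > π(j)] = 1/2.
By linearity: E[X] = 45 · (1/2) = C(10, 2) · (1/2) = 45/2 = 45/2 ≈ 22.500.

E[X] = 45/2 = 22.500.


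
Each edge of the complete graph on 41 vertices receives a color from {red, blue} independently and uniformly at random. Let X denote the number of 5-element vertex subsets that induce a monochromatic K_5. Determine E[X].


Let X = Σ_S X_S over the C(41, 5) = 749398 subsets S of size 5, where X_S = 1 if the K_5 on S is monochromatic.
For a fixed S, the K_5 on S has C(5, 2) = 10 edges. P[all 10 edges red] = (1/2)^10, and likewise for blue, so P[monochromatic] = 2·(1/2)^10 = 2^{1 − 10} = 1/512.
By linearity: E[X] = C(41, 5) · 2^{1 − 10} = 749398 · 1/512 = 374699/256.
Numerically: E[X] ≈ 1463.66797.

E[X] = C(41,5)·2^(1−C(5,2)) = 374699/256 ≈ 1463.66797.


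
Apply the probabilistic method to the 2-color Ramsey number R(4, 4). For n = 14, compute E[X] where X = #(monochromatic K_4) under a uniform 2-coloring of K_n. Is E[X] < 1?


E[X] = C(14, 4) · 2^{1 − 6} = 1001 · 2^{−5} = 1001/32.
As a reduced fraction: E[X] = 1001/32 ≈ 31.2812.
Is E[X] < 1? NO.
Since E[X] ≥ 1, the first-moment bound is inconclusive at n = 14; it does NOT by itself certify R(4, 4) > 14.

E[X] = 1001/32 ≈ 31.2812; E[X] ≥ 1; first-moment method inconclusive here.


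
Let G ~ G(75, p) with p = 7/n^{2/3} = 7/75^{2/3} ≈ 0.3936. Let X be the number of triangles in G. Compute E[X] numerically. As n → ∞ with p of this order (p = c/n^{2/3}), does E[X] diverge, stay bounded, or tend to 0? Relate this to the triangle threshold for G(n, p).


Number of potential triangles: C(75, 3) = 67525.
Each occurs with probability p³ ≈ (0.3936)³ ≈ 6.0977778e-02.
By linearity: E[X] = C(75, 3)·p³ ≈ 67525 · 6.0977778e-02 ≈ 4117.52444.
Since α = 2/3 < 1, p = c/n^{2/3} ≫ 1/n is above the triangle threshold p ~ 1/n. Asymptotically E[X] ~ (c³/6)·n^{3(1−α)} = (7³/6)·n^{1} → ∞; triangles are abundant w.h.p.

E[X] ≈ 4117.52444; in regime p = Θ(1/n^{2/3}) E[X] diverges (above the triangle threshold p ~ 1/n).


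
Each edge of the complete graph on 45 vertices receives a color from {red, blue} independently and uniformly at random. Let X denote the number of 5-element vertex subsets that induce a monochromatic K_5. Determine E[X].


Let X = Σ_S X_S over the C(45, 5) = 1221759 subsets S of size 5, where X_S = 1 if the K_5 on S is monochromatic.
For a fixed S, the K_5 on S has C(5, 2) = 10 edges. P[all 10 edges red] = (1/2)^10, and likewise for blue, so P[monochromatic] = 2·(1/2)^10 = 2^{1 − 10} = 1/512.
By linearity: E[X] = C(45, 5) · 2^{1 − 10} = 1221759 · 1/512 = 1221759/512.
Numerically: E[X] ≈ 2386.2480.

E[X] = C(45,5)·2^(1−C(5,2)) = 1221759/512 ≈ 2386.2480.


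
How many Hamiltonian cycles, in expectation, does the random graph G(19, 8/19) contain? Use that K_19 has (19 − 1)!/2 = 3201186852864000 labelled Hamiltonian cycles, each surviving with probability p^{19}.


K_19 has (19 − 1)!/2 = 3201186852864000 labelled Hamiltonian cycles.
For each such Hamiltonian cycle H, let X_H = 1 if all 19 edges of H are present in G. Then P[X_H = 1] = p^{19} = (8/19)^{19} = 144115188075855872/1978419655660313589123979.
By linearity of expectation: E[X] = Σ_H E[X_H] = 3201186852864000 · p^{19} = 3201186852864000 · 144115188075855872/1978419655660313589123979 = 461339645366452518590934417408000/1978419655660313589123979.
Numerically: E[X] ≈ 2.33186e+08.

E[X] = 3201186852864000 · (8/19)^{19} = 461339645366452518590934417408000/1978419655660313589123979 ≈ 2.33186e+08.


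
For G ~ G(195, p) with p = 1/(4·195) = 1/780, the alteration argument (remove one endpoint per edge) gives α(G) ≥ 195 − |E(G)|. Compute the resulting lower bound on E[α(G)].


E[|E(G)|] = C(195, 2)·p = 18915 · (1/780) = 97/4.
E[α(G)] ≥ n − E[|E(G)|] = 195 − 97/4 = 683/4.
Numerically: ≈ 170.75000.
(This is only a lower bound; the true E[α(G)] may be larger.)

E[α(G)] ≥ 683/4 ≈ 170.75000.


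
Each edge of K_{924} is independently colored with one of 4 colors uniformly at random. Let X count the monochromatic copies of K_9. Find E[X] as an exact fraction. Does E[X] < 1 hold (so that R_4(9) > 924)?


E[X] = C(924, 9) · 4^{1 − 36} = 1301104023557231577684 · 4^{−35} = 1301104023557231577684/1180591620717411303424.
As a reduced fraction: E[X] = 325276005889307894421/295147905179352825856 ≈ 1.102078.
Is E[X] < 1? NO.
Since E[X] ≥ 1, the first-moment bound is inconclusive at n = 924; it does NOT by itself certify R_4(9) > 924.

E[X] = 325276005889307894421/295147905179352825856 ≈ 1.102078; E[X] ≥ 1; first-moment method inconclusive here.


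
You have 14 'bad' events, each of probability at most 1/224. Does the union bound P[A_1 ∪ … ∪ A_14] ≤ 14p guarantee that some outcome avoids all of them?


Union bound: P[∪_{i=1}^{14} A_i] ≤ Σ_i P[A_i] ≤ 14·p = 14·(1/224) = 1/16.
Numerically: 1/16 ≈ 0.062500.
Is 1/16 < 1? YES.
Since P[∪ A_i] ≤ 1/16 < 1, the complement has P[∩ A_i^c] ≥ 1 − 1/16 = 15/16 > 0, so some outcome avoids every A_i.

14·p = 1/16 ≈ 0.062500; existence CERTIFIED by the union bound.


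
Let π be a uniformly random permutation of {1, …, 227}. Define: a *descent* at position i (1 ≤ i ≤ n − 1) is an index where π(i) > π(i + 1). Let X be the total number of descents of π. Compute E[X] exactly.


Write X = Σ X_I over i = 1, …, 226, with X_I the indicator of one descent.
There are 226 indicators.
For each fixed i, the pair (π(i), π(i+1)) is a uniformly random ordered pair of distinct values from {1, …, 227}; by symmetry P[π(i) > π(i+1)] = 1/2.
By linearity: E[X] = 226 · (1/2) = (227 − 1) · (1/2) = 113 ≈ 113.000000.

E[X] = 113 = 113.000000.


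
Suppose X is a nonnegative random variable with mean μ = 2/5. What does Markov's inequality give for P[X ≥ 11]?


μ = E[X] = 2/5, a = 11.
Markov: P[X ≥ 11] ≤ μ/a = (2/5)/11 = 2/55.
Numerically: ≈ 0.03636.
(Since a = 11 > μ = 0.40000, the bound 2/55 is < 1 and informative.)

P[X ≥ 11] ≤ 2/55 ≈ 0.03636.


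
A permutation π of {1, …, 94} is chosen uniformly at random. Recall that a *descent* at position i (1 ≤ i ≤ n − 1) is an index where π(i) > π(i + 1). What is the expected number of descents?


Write X = Σ X_I over i = 1, …, 93, with X_I the indicator of one descent.
There are 93 indicators.
For each fixed i, the pair (π(i), π(i+1)) is a uniformly random ordered pair of distinct values from {1, …, 94}; by symmetry P[π(i) > π(i+1)] = 1/2.
By linearity: E[X] = 93 · (1/2) = (94 − 1) · (1/2) = 93/2 ≈ 46.500000.

E[X] = 93/2 = 46.500000.


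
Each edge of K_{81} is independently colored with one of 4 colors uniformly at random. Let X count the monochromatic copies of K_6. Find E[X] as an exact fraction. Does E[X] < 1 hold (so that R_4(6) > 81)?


E[X] = C(81, 6) · 4^{1 − 15} = 324540216 · 4^{−14} = 324540216/268435456.
As a reduced fraction: E[X] = 40567527/33554432 ≈ 1.2090065.
Is E[X] < 1? NO.
Since E[X] ≥ 1, the first-moment bound is inconclusive at n = 81; it does NOT by itself certify R_4(6) > 81.

E[X] = 40567527/33554432 ≈ 1.2090065; E[X] ≥ 1; first-moment method inconclusive here.


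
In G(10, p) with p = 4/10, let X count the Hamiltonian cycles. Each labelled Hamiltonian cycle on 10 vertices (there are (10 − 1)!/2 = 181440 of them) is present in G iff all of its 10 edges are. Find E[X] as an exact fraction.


K_10 has (10 − 1)!/2 = 181440 labelled Hamiltonian cycles.
For each such Hamiltonian cycle H, let X_H = 1 if all 10 edges of H are present in G. Then P[X_H = 1] = p^{10} = (2/5)^{10} = 1024/9765625.
Summing the indicators: E[X] = Σ_H E[X_H] = 181440 · p^{10} = 181440 · 1024/9765625 = 37158912/1953125.
Numerically: E[X] ≈ 19.

E[X] = 181440 · (2/5)^{10} = 37158912/1953125 ≈ 19.


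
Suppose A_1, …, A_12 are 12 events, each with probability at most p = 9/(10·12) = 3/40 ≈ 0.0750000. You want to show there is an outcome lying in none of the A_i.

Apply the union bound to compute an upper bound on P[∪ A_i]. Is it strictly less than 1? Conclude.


Union bound: P[∪_{i=1}^{12} A_i] ≤ Σ_i P[A_i] ≤ 12·p = 12·(3/40) = 9/10.
Numerically: 9/10 ≈ 0.9000000.
Is 9/10 < 1? YES.
Since P[∪ A_i] ≤ 9/10 < 1, the complement has P[∩ A_i^c] ≥ 1 − 9/10 = 1/10 > 0, so some outcome avoids every A_i.

12·p = 9/10 ≈ 0.9000000; existence CERTIFIED by the union bound.


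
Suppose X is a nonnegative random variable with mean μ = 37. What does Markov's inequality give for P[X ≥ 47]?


μ = E[X] = 37, a = 47.
Markov: P[X ≥ 47] ≤ μ/a = (37)/47 = 37/47.
Numerically: ≈ 0.787.
(Since a = 47 > μ = 37.000, the bound 37/47 is < 1 and informative.)

P[X ≥ 47] ≤ 37/47 ≈ 0.787.


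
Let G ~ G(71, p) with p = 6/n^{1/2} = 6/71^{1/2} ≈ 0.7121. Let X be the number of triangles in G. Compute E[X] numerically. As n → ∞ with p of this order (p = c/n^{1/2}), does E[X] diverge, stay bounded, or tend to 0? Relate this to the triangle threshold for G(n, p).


Number of potential triangles: C(71, 3) = 57155.
Each occurs with probability p³ ≈ (0.7121)³ ≈ 3.610491e-01.
By linearity: E[X] = C(71, 3)·p³ ≈ 57155 · 3.610491e-01 ≈ 20635.7595.
Since α = 1/2 < 1, p = c/n^{1/2} ≫ 1/n is above the triangle threshold p ~ 1/n. Asymptotically E[X] ~ (c³/6)·n^{3(1−α)} = (6³/6)·n^{1.5} → ∞; triangles are abundant w.h.p.

E[X] ≈ 20635.7595; in regime p = Θ(1/n^{1/2}) E[X] diverges (above the triangle threshold p ~ 1/n).


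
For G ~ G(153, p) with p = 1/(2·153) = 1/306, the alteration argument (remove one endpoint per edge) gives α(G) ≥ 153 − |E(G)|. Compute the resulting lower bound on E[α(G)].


E[|E(G)|] = C(153, 2)·p = 11628 · (1/306) = 38.
E[α(G)] ≥ n − E[|E(G)|] = 153 − 38 = 115.
Numerically: ≈ 115.00000.
(This is only a lower bound; the true E[α(G)] may be larger.)

E[α(G)] ≥ 115 ≈ 115.00000.


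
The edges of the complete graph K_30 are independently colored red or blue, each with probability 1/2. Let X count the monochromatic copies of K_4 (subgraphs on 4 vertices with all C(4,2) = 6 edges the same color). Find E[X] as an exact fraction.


Let X = Σ_S X_S over the C(30, 4) = 27405 subsets S of size 4, where X_S = 1 if the K_4 on S is monochromatic.
For a fixed S, the K_4 on S has C(4, 2) = 6 edges. P[all 6 edges red] = (1/2)^6, and likewise for blue, so P[monochromatic] = 2·(1/2)^6 = 2^{1 − 6} = 1/32.
By linearity of expectation: E[X] = C(30, 4) · 2^{1 − 6} = 27405 · 1/32 = 27405/32.
Numerically: E[X] ≈ 856.406250.

E[X] = C(30,4)·2^(1−C(4,2)) = 27405/32 ≈ 856.406250.


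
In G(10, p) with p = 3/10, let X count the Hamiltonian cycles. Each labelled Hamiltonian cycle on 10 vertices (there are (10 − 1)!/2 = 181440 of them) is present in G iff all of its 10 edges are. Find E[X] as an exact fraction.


K_10 has (10 − 1)!/2 = 181440 labelled Hamiltonian cycles.
For each such Hamiltonian cycle H, let X_H = 1 if all 10 edges of H are present in G. Then P[X_H = 1] = p^{10} = (3/10)^{10} = 59049/10000000000.
By linearity: E[X] = Σ_H E[X_H] = 181440 · p^{10} = 181440 · 59049/10000000000 = 33480783/31250000.
Numerically: E[X] ≈ 1.071.

E[X] = 181440 · (3/10)^{10} = 33480783/31250000 ≈ 1.071.


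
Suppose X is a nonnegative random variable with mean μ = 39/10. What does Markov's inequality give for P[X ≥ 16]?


μ = E[X] = 39/10, a = 16.
Markov: P[X ≥ 16] ≤ μ/a = (39/10)/16 = 39/160.
Numerically: ≈ 0.2437.
(Since a = 16 > μ = 3.9000, the bound 39/160 is < 1 and informative.)

P[X ≥ 16] ≤ 39/160 ≈ 0.2437.


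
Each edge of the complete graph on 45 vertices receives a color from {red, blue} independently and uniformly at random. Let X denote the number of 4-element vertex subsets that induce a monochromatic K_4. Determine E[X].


Let X = Σ_S X_S over the C(45, 4) = 148995 subsets S of size 4, where X_S = 1 if the K_4 on S is monochromatic.
For a fixed S, the K_4 on S has C(4, 2) = 6 edges. P[all 6 edges red] = (1/2)^6, and likewise for blue, so P[monochromatic] = 2·(1/2)^6 = 2^{1 − 6} = 1/32.
Summing: E[X] = C(45, 4) · 2^{1 − 6} = 148995 · 1/32 = 148995/32.
Numerically: E[X] ≈ 4656.09375.

E[X] = C(45,4)·2^(1−C(4,2)) = 148995/32 ≈ 4656.09375.


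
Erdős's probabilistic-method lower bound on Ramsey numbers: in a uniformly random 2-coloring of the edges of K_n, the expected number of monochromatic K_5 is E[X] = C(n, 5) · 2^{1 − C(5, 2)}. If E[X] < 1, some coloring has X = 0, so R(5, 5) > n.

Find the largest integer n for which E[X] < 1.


We need C(n, 5) · 2^{1 − 10} < 1, i.e. C(n, 5) < 2^{10 − 1} = 512.
Check values of n near the boundary:
  n = 9: C(9, 5) = 126; 126 < 512? YES
  n = 10: C(10, 5) = 252; 252 < 512? YES
  n = 11: C(11, 5) = 462; 462 < 512? YES
  n = 12: C(12, 5) = 792; 792 < 512? NO
  n = 13: C(13, 5) = 1287; 1287 < 512? NO
  n = 14: C(14, 5) = 2002; 2002 < 512? NO
The largest n with C(n, 5) < 512 is n = 11 (where E[X] = 231/256 ≈ 0.902344). Hence R(5, 5) > 11, i.e. R(5, 5) ≥ 12.

Largest n = 11; hence R(5, 5) > 11.


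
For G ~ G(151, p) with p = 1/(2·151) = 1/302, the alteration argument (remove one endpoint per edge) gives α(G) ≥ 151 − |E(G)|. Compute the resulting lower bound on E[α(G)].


E[|E(G)|] = C(151, 2)·p = 11325 · (1/302) = 75/2.
E[α(G)] ≥ n − E[|E(G)|] = 151 − 75/2 = 227/2.
Numerically: ≈ 113.50000.
(This is only a lower bound; the true E[α(G)] may be larger.)

E[α(G)] ≥ 227/2 ≈ 113.50000.


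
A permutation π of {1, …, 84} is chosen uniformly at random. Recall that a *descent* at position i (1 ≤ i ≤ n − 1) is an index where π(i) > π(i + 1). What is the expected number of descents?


Write X = Σ X_I over i = 1, …, 83, with X_I the indicator of one descent.
There are 83 indicators.
For each fixed i, the pair (π(i), π(i+1)) is a uniformly random ordered pair of distinct values from {1, …, 84}; by symmetry P[π(i) > π(i+1)] = 1/2.
By linearity: E[X] = 83 · (1/2) = (84 − 1) · (1/2) = 83/2 ≈ 41.5000.

E[X] = 83/2 = 41.5000.


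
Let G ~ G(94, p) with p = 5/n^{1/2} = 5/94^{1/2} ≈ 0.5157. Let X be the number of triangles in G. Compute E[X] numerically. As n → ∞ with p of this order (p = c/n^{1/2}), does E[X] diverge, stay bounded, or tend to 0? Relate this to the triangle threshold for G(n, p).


Number of potential triangles: C(94, 3) = 134044.
Each occurs with probability p³ ≈ (0.5157)³ ≈ 1.371571e-01.
By linearity: E[X] = C(94, 3)·p³ ≈ 134044 · 1.371571e-01 ≈ 18385.0837.
Since α = 1/2 < 1, p = c/n^{1/2} ≫ 1/n is above the triangle threshold p ~ 1/n. Asymptotically E[X] ~ (c³/6)·n^{3(1−α)} = (5³/6)·n^{1.5} → ∞; triangles are abundant w.h.p.

E[X] ≈ 18385.0837; in regime p = Θ(1/n^{1/2}) E[X] diverges (above the triangle threshold p ~ 1/n).


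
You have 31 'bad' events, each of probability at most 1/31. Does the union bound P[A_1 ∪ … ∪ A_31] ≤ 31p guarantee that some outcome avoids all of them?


Union bound: P[∪_{i=1}^{31} A_i] ≤ Σ_i P[A_i] ≤ 31·p = 31·(1/31) = 1.
Numerically: 1 ≈ 1.000.
Is 1 < 1? NO.
Since the bound 1 is ≥ 1, the union bound is uninformative here; it does NOT by itself certify existence.

31·p = 1 ≈ 1.000; existence NOT certified by the union bound.


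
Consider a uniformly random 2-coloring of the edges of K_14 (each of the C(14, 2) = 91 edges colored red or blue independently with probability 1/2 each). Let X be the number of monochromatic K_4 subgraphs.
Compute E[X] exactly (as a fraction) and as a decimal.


Let X = Σ_S X_S over the C(14, 4) = 1001 subsets S of size 4, where X_S = 1 if the K_4 on S is monochromatic.
For a fixed S, the K_4 on S has C(4, 2) = 6 edges. P[all 6 edges red] = (1/2)^6, and likewise for blue, so P[monochromatic] = 2·(1/2)^6 = 2^{1 − 6} = 1/32.
Summing: E[X] = C(14, 4) · 2^{1 − 6} = 1001 · 1/32 = 1001/32.
Numerically: E[X] ≈ 31.281250.

E[X] = C(14,4)·2^(1−C(4,2)) = 1001/32 ≈ 31.281250.


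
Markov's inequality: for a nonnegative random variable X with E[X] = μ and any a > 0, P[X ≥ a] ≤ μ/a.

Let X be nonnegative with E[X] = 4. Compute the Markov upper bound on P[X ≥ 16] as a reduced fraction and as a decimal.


μ = E[X] = 4, a = 16.
Markov: P[X ≥ 16] ≤ μ/a = (4)/16 = 1/4.
Numerically: ≈ 0.2500.
(Since a = 16 > μ = 4.0000, the bound 1/4 is < 1 and informative.)

P[X ≥ 16] ≤ 1/4 ≈ 0.2500.


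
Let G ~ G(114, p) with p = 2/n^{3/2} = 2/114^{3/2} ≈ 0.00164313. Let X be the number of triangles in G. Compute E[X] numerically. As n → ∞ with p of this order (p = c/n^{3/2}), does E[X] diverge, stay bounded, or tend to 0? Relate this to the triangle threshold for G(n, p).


Number of potential triangles: C(114, 3) = 240464.
Each occurs with probability p³ ≈ (0.00164313)³ ≈ 4.43627190e-09.
By linearity: E[X] = C(114, 3)·p³ ≈ 240464 · 4.43627190e-09 ≈ 0.001067.
Since α = 3/2 > 1, p = c/n^{3/2} = o(1/n) is below the triangle threshold p ~ 1/n. Asymptotically E[X] ~ (c³/6)·n^{3(1−α)} = (2³/6)·n^{-1.5} → 0, so by Markov's inequality G has no triangles w.h.p.

E[X] ≈ 0.001067; in regime p = Θ(1/n^{3/2}) E[X] tends to 0 (below the triangle threshold p ~ 1/n).


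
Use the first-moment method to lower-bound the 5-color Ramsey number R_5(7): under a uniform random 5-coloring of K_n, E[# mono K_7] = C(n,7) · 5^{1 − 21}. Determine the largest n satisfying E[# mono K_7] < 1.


We need C(n, 7) · 5^{1 − 21} < 1, i.e. C(n, 7) < 5^{21 − 1} = 95367431640625.
Check values of n near the boundary:
  n = 334: C(334, 7) = 86359460961576; 86359460961576 < 95367431640625? YES
  n = 335: C(335, 7) = 88202498238195; 88202498238195 < 95367431640625? YES
  n = 336: C(336, 7) = 90079147136880; 90079147136880 < 95367431640625? YES
  n = 337: C(337, 7) = 91989916924632; 91989916924632 < 95367431640625? YES
  n = 338: C(338, 7) = 93935323022736; 93935323022736 < 95367431640625? YES
  n = 339: C(339, 7) = 95915887062372; 95915887062372 < 95367431640625? NO
The largest n with C(n, 7) < 95367431640625 is n = 338 (where E[X] = 93935323022736/95367431640625 ≈ 0.984983). Hence R_5(7) > 338, i.e. R_5(7) ≥ 339.

Largest n = 338; hence R_5(7) > 338.


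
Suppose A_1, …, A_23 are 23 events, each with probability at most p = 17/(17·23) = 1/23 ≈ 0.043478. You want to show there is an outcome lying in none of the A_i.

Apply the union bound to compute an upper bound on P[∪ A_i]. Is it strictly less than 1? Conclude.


Union bound: P[∪_{i=1}^{23} A_i] ≤ Σ_i P[A_i] ≤ 23·p = 23·(1/23) = 1.
Numerically: 1 ≈ 1.000000.
Is 1 < 1? NO.
Since the bound 1 is ≥ 1, the union bound is uninformative here; it does NOT by itself certify existence.

23·p = 1 ≈ 1.000000; existence NOT certified by the union bound.


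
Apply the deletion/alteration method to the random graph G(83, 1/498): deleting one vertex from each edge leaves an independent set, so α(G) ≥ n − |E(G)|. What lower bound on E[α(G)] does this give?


E[|E(G)|] = C(83, 2)·p = 3403 · (1/498) = 41/6.
E[α(G)] ≥ n − E[|E(G)|] = 83 − 41/6 = 457/6.
Numerically: ≈ 76.16667.
(This is only a lower bound; the true E[α(G)] may be larger.)

E[α(G)] ≥ 457/6 ≈ 76.16667.


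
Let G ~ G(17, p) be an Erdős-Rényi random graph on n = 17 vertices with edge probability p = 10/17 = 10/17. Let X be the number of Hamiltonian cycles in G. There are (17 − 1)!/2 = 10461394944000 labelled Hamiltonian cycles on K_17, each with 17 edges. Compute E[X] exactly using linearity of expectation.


K_17 has (17 − 1)!/2 = 10461394944000 labelled Hamiltonian cycles.
For each such Hamiltonian cycle H, let X_H = 1 if all 17 edges of H are present in G. Then P[X_H = 1] = p^{17} = (10/17)^{17} = 100000000000000000/827240261886336764177.
By linearity: E[X] = Σ_H E[X_H] = 10461394944000 · p^{17} = 10461394944000 · 100000000000000000/827240261886336764177 = 1046139494400000000000000000000/827240261886336764177.
Numerically: E[X] ≈ 1.26461e+09.

E[X] = 10461394944000 · (10/17)^{17} = 1046139494400000000000000000000/827240261886336764177 ≈ 1.26461e+09.


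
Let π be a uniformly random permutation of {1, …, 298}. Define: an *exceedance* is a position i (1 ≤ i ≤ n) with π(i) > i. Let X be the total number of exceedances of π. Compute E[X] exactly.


Write X = Σ_{i=1}^{298} X_i, where X_i = 1_{π(i) > i}.
For each fixed i, π(i) is uniform over {1, …, 298} (marginal of a uniform permutation), so P[π(i) > i] = (n − i)/n. Summing: Σ_{i=1}^{298} (n − i)/n = (0 + 1 + … + 297)/298 = 298(298 − 1)/(2·298) = (298 − 1)/2.
Hence E[X] = Σ_{i=1}^{298} (298 − i)/298 = 297/2 ≈ 148.50000.

E[X] = 297/2 = 148.50000.


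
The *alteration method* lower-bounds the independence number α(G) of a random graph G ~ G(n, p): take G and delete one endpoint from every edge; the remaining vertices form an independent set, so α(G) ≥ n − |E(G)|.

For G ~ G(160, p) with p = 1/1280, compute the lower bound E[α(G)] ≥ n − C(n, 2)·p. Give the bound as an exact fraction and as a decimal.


E[|E(G)|] = C(160, 2)·p = 12720 · (1/1280) = 159/16.
E[α(G)] ≥ n − E[|E(G)|] = 160 − 159/16 = 2401/16.
Numerically: ≈ 150.0625.
(This is only a lower bound; the true E[α(G)] may be larger.)

E[α(G)] ≥ 2401/16 ≈ 150.0625.


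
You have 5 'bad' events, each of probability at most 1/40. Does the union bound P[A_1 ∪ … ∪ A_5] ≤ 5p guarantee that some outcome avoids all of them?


Union bound: P[∪_{i=1}^{5} A_i] ≤ Σ_i P[A_i] ≤ 5·p = 5·(1/40) = 1/8.
Numerically: 1/8 ≈ 0.1250000.
Is 1/8 < 1? YES.
Since P[∪ A_i] ≤ 1/8 < 1, the complement has P[∩ A_i^c] ≥ 1 − 1/8 = 7/8 > 0, so some outcome avoids every A_i.

5·p = 1/8 ≈ 0.1250000; existence CERTIFIED by the union bound.


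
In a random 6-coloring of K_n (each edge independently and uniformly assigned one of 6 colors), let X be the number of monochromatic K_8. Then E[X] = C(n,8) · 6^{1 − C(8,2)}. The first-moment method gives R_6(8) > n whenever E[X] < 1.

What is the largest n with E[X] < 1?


We need C(n, 8) · 6^{1 − 28} < 1, i.e. C(n, 8) < 6^{28 − 1} = 1023490369077469249536.
Check values of n near the boundary:
  n = 1589: C(1589, 8) = 990389025825605844438; 990389025825605844438 < 1023490369077469249536? YES
  n = 1590: C(1590, 8) = 995397314198933813310; 995397314198933813310 < 1023490369077469249536? YES
  n = 1591: C(1591, 8) = 1000427749141189953870; 1000427749141189953870 < 1023490369077469249536? YES
  n = 1592: C(1592, 8) = 1005480414540892933435; 1005480414540892933435 < 1023490369077469249536? YES
  n = 1593: C(1593, 8) = 1010555394551193970323; 1010555394551193970323 < 1023490369077469249536? YES
  n = 1594: C(1594, 8) = 1015652773590544255167; 1015652773590544255167 < 1023490369077469249536? YES
  n = 1595: C(1595, 8) = 1020772636343363633895; 1020772636343363633895 < 1023490369077469249536? YES
  n = 1596: C(1596, 8) = 1025915067760710553965; 1025915067760710553965 < 1023490369077469249536? NO
  n = 1597: C(1597, 8) = 1031080153060953275445; 1031080153060953275445 < 1023490369077469249536? NO
  n = 1598: C(1598, 8) = 1036267977730442348529; 1036267977730442348529 < 1023490369077469249536? NO
The largest n with C(n, 8) < 1023490369077469249536 is n = 1595 (where E[X] = 113419181815929292655/113721152119718805504 ≈ 0.997). Hence R_6(8) > 1595, i.e. R_6(8) ≥ 1596.

Largest n = 1595; hence R_6(8) > 1595.
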